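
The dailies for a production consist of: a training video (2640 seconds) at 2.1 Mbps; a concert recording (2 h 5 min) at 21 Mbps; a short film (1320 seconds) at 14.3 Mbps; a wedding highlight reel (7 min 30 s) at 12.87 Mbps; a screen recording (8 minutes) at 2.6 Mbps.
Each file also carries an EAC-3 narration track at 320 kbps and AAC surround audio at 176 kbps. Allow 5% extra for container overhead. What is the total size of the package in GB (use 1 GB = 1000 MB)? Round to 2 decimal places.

Audio total: 320 + 176 = 496 kbps = 0.496 Mbps.
training video: 2.596 Mbps × 2640 s × 1.05 = 7196.1 Mb
concert recording: 21.496 Mbps × 7500 s × 1.05 = 169281.0 Mb
short film: 14.796 Mbps × 1320 s × 1.05 = 20507.3 Mb
wedding highlight reel: 13.366 Mbps × 450 s × 1.05 = 6315.4 Mb
screen recording: 3.096 Mbps × 480 s × 1.05 = 1560.4 Mb
Total: 204860.2 Mb = 25607.5 MB.
= 25.61 GB.

25.61 GB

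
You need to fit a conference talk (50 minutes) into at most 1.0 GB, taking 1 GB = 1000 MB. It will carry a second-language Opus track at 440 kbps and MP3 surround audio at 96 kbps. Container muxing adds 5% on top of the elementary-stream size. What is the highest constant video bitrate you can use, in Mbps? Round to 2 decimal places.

2.00 Mbps

Budget: 1.0 GB = 8000.0 Mb.
Stream payload after overhead: 8000.0 / 1.05 = 7619.0 Mb.
50 min = 3000 s
Total bitrate budget: 7619.0 Mb / 3000 s = 2.540 Mbps.
Audio total: 440 + 96 = 536 kbps = 0.536 Mbps.
Video: 2.540 − 0.536 = 2.004 Mbps.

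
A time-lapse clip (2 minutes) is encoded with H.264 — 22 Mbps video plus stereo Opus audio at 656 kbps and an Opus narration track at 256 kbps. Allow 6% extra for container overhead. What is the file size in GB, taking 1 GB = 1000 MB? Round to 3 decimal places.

0.364 GB

2 min = 120 s
Audio total: 656 + 256 = 912 kbps = 0.912 Mbps.
Total bitrate: 22 + 0.912 = 22.912 Mbps.
Stream data: 22.912 Mbps × 120 s = 2749.4 Mb.
With 6% container overhead: ×1.06.
2,914 Mb ÷ 8 = 364.3 MB → 0.3643 GB.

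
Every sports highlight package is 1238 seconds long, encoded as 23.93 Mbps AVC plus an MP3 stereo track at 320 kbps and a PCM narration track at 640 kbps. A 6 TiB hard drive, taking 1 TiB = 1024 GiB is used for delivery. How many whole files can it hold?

1712

Audio total: 320 + 640 = 960 kbps = 0.960 Mbps.
Total bitrate: 24.890 Mbps.
Per item: 24.890 Mbps × 1238 s = 30,814 Mb = 3,852 MB.
Capacity: 6 TiB = 52,776,558 Mb; 1712.76 items → 1712 complete.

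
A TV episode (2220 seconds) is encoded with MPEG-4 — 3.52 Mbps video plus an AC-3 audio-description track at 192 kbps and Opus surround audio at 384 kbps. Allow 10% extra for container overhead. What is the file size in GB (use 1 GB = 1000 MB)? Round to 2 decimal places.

1.25 GB

Audio total: 192 + 384 = 576 kbps = 0.576 Mbps.
Total bitrate: 3.52 + 0.576 = 4.096 Mbps.
Stream data: 4.096 Mbps × 2220 s = 9093.1 Mb.
With 10% container overhead: ×1.10.
10,002 Mb ÷ 8 = 1,250 MB → 1.250 GB.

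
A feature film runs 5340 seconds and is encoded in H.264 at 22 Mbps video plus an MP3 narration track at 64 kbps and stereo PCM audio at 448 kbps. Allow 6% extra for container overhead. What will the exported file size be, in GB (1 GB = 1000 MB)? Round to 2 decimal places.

Audio total: 64 + 448 = 512 kbps = 0.512 Mbps.
Total bitrate: 22 + 0.512 = 22.512 Mbps.
Stream data: 22.512 Mbps × 5340 s = 120214.1 Mb.
With 6% container overhead: ×1.06.
127,427 Mb ÷ 8 = 15,928 MB → 15.93 GB.

15.93 GB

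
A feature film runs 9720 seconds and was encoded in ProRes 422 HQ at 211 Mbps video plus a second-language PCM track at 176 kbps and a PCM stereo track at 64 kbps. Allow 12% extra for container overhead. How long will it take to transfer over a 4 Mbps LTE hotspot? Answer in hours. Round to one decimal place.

Audio total: 176 + 64 = 240 kbps = 0.240 Mbps.
Total bitrate: 211.240 Mbps.
File: 211.240 Mbps × 9720 s = 2053252.8 Mb.
With 12% container overhead: ×1.12. → 2299643.1 Mb.
At 4 Mbps: 2299643.1 / 4 = 574910.8 s ≈ 160 hours.

159.7 hours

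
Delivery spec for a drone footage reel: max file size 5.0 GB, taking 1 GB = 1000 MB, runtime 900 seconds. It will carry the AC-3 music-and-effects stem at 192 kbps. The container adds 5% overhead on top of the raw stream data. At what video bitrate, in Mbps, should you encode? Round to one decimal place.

Budget: 5.0 GB = 40000.0 Mb.
Stream payload after overhead: 40000.0 / 1.05 = 38095.2 Mb.
Total bitrate budget: 38095.2 Mb / 900 s = 42.328 Mbps.
Audio: 192 kbps = 0.192 Mbps.
Video: 42.328 − 0.192 = 42.136 Mbps.

42.1 Mbps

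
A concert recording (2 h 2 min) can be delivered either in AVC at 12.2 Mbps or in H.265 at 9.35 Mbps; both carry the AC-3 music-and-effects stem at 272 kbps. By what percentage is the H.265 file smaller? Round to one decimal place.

2 h 2 min = 122 min = 7320 s
Audio: 272 kbps = 0.272 Mbps.
AVC: 12.472 Mbps × 7320 s = 91295.0 Mb = 10.628 GiB.
H.265: 9.622 Mbps × 7320 s = 70433.0 Mb = 8.199 GiB.
Reduction: (1 − 8.199/10.628) × 100 = 22.85%.

22.9%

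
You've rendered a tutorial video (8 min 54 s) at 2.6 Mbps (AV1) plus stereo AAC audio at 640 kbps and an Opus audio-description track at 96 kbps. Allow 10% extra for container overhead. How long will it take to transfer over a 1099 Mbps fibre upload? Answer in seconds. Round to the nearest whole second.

8 min 54 s = 534 s
Audio total: 640 + 96 = 736 kbps = 0.736 Mbps.
Total bitrate: 3.336 Mbps.
File: 3.336 Mbps × 534 s = 1781.4 Mb.
With 10% container overhead: ×1.10. → 1959.6 Mb.
At 1099 Mbps: 1959.6 / 1099 = 1.8 s ≈ 1.78 seconds.

2 seconds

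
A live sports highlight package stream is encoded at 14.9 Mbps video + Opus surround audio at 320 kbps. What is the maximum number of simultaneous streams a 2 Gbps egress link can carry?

131

Audio: 320 kbps = 0.320 Mbps.
Per-viewer media rate: 15.220 Mbps.
2 Gbps = 2,000 Mbps; 2,000 / 15.220 = 131.41 → 131 viewers.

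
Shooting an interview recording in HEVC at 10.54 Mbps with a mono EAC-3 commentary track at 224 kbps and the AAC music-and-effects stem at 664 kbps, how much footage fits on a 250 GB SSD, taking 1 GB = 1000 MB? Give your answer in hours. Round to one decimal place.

Audio total: 224 + 664 = 888 kbps = 0.888 Mbps.
Total bitrate: 10.54 + 0.888 = 11.428 Mbps.
Capacity: 250 GB = 2,000,000 Mb.
Recording time: 2,000,000 / 11.428 = 175,009 s ≈ 48.6 hours.

48.6 hours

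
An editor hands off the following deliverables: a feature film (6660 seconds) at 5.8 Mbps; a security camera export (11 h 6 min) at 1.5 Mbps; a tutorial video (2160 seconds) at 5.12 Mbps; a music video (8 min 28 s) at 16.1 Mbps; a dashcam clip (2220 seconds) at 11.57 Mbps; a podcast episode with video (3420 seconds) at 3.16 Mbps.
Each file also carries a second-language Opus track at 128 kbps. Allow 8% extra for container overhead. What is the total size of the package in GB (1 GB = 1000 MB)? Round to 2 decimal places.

Audio: 128 kbps = 0.128 Mbps.
feature film: 5.928 Mbps × 6660 s × 1.08 = 42638.9 Mb
security camera export: 1.628 Mbps × 39960 s × 1.08 = 70259.3 Mb
tutorial video: 5.248 Mbps × 2160 s × 1.08 = 12242.5 Mb
music video: 16.228 Mbps × 508 s × 1.08 = 8903.3 Mb
dashcam clip: 11.698 Mbps × 2220 s × 1.08 = 28047.1 Mb
podcast episode with video: 3.288 Mbps × 3420 s × 1.08 = 12144.6 Mb
Total: 174235.7 Mb = 21779.5 MB.
= 21.78 GB.

21.78 GB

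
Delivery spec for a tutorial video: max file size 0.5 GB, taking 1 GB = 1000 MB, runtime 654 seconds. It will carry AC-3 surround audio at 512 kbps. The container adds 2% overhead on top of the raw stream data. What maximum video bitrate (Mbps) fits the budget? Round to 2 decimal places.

Budget: 0.5 GB = 4000.0 Mb.
Stream payload after overhead: 4000.0 / 1.02 = 3921.6 Mb.
Total bitrate budget: 3921.6 Mb / 654 s = 5.996 Mbps.
Audio: 512 kbps = 0.512 Mbps.
Video: 5.996 − 0.512 = 5.484 Mbps.

5.48 Mbps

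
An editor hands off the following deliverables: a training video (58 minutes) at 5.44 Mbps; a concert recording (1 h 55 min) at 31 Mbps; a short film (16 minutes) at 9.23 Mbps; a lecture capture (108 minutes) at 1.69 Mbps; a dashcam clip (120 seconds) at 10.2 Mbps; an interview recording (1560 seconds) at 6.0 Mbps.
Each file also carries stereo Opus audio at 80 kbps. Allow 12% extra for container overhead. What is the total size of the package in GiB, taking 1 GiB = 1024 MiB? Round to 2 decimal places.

Audio: 80 kbps = 0.080 Mbps.
training video: 5.520 Mbps × 3480 s × 1.12 = 21514.8 Mb
concert recording: 31.080 Mbps × 6900 s × 1.12 = 240186.2 Mb
short film: 9.310 Mbps × 960 s × 1.12 = 10010.1 Mb
lecture capture: 1.770 Mbps × 6480 s × 1.12 = 12846.0 Mb
dashcam clip: 10.280 Mbps × 120 s × 1.12 = 1381.6 Mb
interview recording: 6.080 Mbps × 1560 s × 1.12 = 10623.0 Mb
Total: 296561.7 Mb = 37070.2 MB.
= 34.52 GiB.

34.52 GiB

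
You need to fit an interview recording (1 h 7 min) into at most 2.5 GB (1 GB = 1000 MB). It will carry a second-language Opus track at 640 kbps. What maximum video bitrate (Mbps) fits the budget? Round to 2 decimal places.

Budget: 2.5 GB = 20000.0 Mb.
1 h 7 min = 67 min = 4020 s
Total bitrate budget: 20000.0 Mb / 4020 s = 4.975 Mbps.
Audio: 640 kbps = 0.640 Mbps.
Video: 4.975 − 0.640 = 4.335 Mbps.

4.34 Mbps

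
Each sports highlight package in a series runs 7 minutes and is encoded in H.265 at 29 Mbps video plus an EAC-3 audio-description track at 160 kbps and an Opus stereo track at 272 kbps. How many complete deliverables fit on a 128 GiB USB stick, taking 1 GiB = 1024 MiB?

88

7 min = 420 s
Audio total: 160 + 272 = 432 kbps = 0.432 Mbps.
Total bitrate: 29.432 Mbps.
Per item: 29.432 Mbps × 420 s = 12,361 Mb = 1,545 MB.
Capacity: 128 GiB = 1,099,512 Mb; 88.95 items → 88 complete.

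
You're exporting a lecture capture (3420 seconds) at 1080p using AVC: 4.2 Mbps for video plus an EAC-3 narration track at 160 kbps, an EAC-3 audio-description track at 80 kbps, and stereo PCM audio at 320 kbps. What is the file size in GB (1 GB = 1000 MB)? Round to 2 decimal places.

Audio total: 160 + 80 + 320 = 560 kbps = 0.560 Mbps.
Total bitrate: 4.2 + 0.560 = 4.760 Mbps.
Stream data: 4.760 Mbps × 3420 s = 16279.2 Mb.
16,279 Mb ÷ 8 = 2,035 MB → 2.035 GB.

2.03 GB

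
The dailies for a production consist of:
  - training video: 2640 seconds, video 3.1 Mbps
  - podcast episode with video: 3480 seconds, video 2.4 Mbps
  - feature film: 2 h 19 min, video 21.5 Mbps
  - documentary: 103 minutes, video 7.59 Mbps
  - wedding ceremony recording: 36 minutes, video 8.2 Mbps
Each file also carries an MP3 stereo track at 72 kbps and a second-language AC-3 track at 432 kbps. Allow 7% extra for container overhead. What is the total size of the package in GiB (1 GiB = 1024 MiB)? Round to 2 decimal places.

33.88 GiB

Audio total: 72 + 432 = 504 kbps = 0.504 Mbps.
training video: 3.604 Mbps × 2640 s × 1.07 = 10180.6 Mb
podcast episode with video: 2.904 Mbps × 3480 s × 1.07 = 10813.3 Mb
feature film: 22.004 Mbps × 8340 s × 1.07 = 196359.3 Mb
documentary: 8.094 Mbps × 6180 s × 1.07 = 53522.4 Mb
wedding ceremony recording: 8.704 Mbps × 2160 s × 1.07 = 20116.7 Mb
Total: 290992.3 Mb = 36374.0 MB.
= 33.88 GiB.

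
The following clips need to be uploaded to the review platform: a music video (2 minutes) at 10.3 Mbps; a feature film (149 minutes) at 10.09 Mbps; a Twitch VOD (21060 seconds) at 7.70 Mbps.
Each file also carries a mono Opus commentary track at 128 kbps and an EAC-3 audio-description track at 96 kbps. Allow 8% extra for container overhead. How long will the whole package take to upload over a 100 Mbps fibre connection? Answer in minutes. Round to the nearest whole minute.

Audio total: 128 + 96 = 224 kbps = 0.224 Mbps.
music video: 10.524 Mbps × 120 s × 1.08 = 1363.9 Mb
feature film: 10.314 Mbps × 8940 s × 1.08 = 99583.7 Mb
Twitch VOD: 7.924 Mbps × 21060 s × 1.08 = 180229.8 Mb
Total: 281177.4 Mb = 35147.2 MB.
At 100 Mbps: 281177.4 / 100 = 2812 s ≈ 46.9 minutes.

47 minutes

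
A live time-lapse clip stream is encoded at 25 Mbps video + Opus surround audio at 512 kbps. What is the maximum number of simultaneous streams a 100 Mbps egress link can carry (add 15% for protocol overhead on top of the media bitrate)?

3

Audio: 512 kbps = 0.512 Mbps.
Per-viewer media rate: 25.512 Mbps.
On the wire with 15% overhead: 29.339 Mbps.
100 Mbps = 100.0 Mbps; 100.0 / 29.339 = 3.41 → 3 viewers.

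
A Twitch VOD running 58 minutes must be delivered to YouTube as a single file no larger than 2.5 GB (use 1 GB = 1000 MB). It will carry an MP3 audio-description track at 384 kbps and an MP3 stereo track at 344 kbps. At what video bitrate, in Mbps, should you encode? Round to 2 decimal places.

5.02 Mbps

Budget: 2.5 GB = 20000.0 Mb.
58 min = 3480 s
Total bitrate budget: 20000.0 Mb / 3480 s = 5.747 Mbps.
Audio total: 384 + 344 = 728 kbps = 0.728 Mbps.
Video: 5.747 − 0.728 = 5.019 Mbps.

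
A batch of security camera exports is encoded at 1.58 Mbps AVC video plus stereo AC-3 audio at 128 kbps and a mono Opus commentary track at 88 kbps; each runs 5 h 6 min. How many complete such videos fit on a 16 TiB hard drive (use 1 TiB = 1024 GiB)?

5 h 6 min = 306 min = 18360 s
Audio total: 128 + 88 = 216 kbps = 0.216 Mbps.
Total bitrate: 1.796 Mbps.
Per item: 1.796 Mbps × 18360 s = 32,975 Mb = 4,122 MB.
Capacity: 16 TiB = 140,737,488 Mb; 4268.06 items → 4268 complete.

4268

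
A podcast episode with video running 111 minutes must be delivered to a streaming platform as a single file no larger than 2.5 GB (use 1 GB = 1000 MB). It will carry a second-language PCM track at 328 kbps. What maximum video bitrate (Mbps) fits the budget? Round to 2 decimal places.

Budget: 2.5 GB = 20000.0 Mb.
111 min = 6660 s
Total bitrate budget: 20000.0 Mb / 6660 s = 3.003 Mbps.
Audio: 328 kbps = 0.328 Mbps.
Video: 3.003 − 0.328 = 2.675 Mbps.

2.68 Mbps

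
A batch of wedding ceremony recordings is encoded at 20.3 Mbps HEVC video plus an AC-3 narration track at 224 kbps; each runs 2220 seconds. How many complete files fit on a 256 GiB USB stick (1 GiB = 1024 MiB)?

48

Audio: 224 kbps = 0.224 Mbps.
Total bitrate: 20.524 Mbps.
Per item: 20.524 Mbps × 2220 s = 45,563 Mb = 5,695 MB.
Capacity: 256 GiB = 2,199,023 Mb; 48.26 items → 48 complete.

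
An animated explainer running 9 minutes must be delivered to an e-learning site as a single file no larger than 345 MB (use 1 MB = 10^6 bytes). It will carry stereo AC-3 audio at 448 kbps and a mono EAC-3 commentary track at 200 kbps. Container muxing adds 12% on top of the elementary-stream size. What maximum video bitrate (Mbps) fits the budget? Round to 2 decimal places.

3.92 Mbps

Budget: 345 MB = 2760.0 Mb.
Stream payload after overhead: 2760.0 / 1.12 = 2464.3 Mb.
9 min = 540 s
Total bitrate budget: 2464.3 Mb / 540 s = 4.563 Mbps.
Audio total: 448 + 200 = 648 kbps = 0.648 Mbps.
Video: 4.563 − 0.648 = 3.915 Mbps.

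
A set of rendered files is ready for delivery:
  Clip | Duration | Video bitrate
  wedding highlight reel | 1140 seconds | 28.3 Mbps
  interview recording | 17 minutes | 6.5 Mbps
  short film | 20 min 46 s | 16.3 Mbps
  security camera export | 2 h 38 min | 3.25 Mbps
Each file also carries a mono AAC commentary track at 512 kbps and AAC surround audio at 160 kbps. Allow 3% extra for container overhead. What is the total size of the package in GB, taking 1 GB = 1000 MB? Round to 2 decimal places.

12.70 GB

Audio total: 512 + 160 = 672 kbps = 0.672 Mbps.
wedding highlight reel: 28.972 Mbps × 1140 s × 1.03 = 34018.9 Mb
interview recording: 7.172 Mbps × 1020 s × 1.03 = 7534.9 Mb
short film: 16.972 Mbps × 1246 s × 1.03 = 21781.5 Mb
security camera export: 3.922 Mbps × 9480 s × 1.03 = 38296.0 Mb
Total: 101631.3 Mb = 12703.9 MB.
= 12.70 GB.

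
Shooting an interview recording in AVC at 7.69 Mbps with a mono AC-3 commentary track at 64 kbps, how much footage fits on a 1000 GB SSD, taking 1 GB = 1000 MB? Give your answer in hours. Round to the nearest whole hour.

287 hours

Audio: 64 kbps = 0.064 Mbps.
Total bitrate: 7.69 + 0.064 = 7.754 Mbps.
Capacity: 1000 GB = 8,000,000 Mb.
Recording time: 8,000,000 / 7.754 = 1,031,726 s ≈ 287 hours.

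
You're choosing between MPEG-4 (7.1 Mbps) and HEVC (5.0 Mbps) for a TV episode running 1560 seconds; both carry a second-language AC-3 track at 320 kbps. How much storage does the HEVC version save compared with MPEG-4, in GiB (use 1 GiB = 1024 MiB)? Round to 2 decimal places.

0.38 GiB

Audio: 320 kbps = 0.320 Mbps.
MPEG-4: 7.420 Mbps × 1560 s = 11575.2 Mb = 1.348 GiB.
HEVC: 5.320 Mbps × 1560 s = 8299.2 Mb = 0.966 GiB.
Saving: 1.348 − 0.966 = 0.381 GiB.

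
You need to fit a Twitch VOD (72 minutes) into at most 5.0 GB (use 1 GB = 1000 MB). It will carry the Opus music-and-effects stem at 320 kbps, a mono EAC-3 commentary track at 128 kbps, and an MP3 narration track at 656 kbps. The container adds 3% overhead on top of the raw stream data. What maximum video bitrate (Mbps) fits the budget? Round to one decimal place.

7.9 Mbps

Budget: 5.0 GB = 40000.0 Mb.
Stream payload after overhead: 40000.0 / 1.03 = 38835.0 Mb.
72 min = 4320 s
Total bitrate budget: 38835.0 Mb / 4320 s = 8.990 Mbps.
Audio total: 320 + 128 + 656 = 1104 kbps = 1.104 Mbps.
Video: 8.990 − 1.104 = 7.886 Mbps.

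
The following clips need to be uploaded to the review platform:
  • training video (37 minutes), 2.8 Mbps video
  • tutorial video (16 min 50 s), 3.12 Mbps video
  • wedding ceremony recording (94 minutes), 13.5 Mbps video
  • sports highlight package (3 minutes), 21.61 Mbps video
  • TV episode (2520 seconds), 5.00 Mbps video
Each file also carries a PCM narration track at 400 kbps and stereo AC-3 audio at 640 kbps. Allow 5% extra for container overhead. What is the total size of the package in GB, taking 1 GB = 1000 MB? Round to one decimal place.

Audio total: 400 + 640 = 1040 kbps = 1.040 Mbps.
training video: 3.840 Mbps × 2220 s × 1.05 = 8951.0 Mb
tutorial video: 4.160 Mbps × 1010 s × 1.05 = 4411.7 Mb
wedding ceremony recording: 14.540 Mbps × 5640 s × 1.05 = 86105.9 Mb
sports highlight package: 22.650 Mbps × 180 s × 1.05 = 4280.9 Mb
TV episode: 6.040 Mbps × 2520 s × 1.05 = 15981.8 Mb
Total: 119731.3 Mb = 14966.4 MB.
= 14.97 GB.

15.0 GB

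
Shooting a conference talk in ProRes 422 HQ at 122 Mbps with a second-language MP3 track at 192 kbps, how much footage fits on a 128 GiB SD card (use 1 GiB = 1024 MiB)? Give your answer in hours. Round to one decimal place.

2.5 hours

Audio: 192 kbps = 0.192 Mbps.
Total bitrate: 122 + 0.192 = 122.192 Mbps.
Capacity: 128 GiB = 1,099,512 Mb.
Recording time: 1,099,512 / 122.192 = 8,998 s ≈ 2.50 hours.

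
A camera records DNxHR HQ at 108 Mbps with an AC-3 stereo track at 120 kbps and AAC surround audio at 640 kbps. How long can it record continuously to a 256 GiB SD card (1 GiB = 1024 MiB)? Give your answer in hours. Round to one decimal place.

5.6 hours

Audio total: 120 + 640 = 760 kbps = 0.760 Mbps.
Total bitrate: 108 + 0.760 = 108.760 Mbps.
Capacity: 256 GiB = 2,199,023 Mb.
Recording time: 2,199,023 / 108.760 = 20,219 s ≈ 5.62 hours.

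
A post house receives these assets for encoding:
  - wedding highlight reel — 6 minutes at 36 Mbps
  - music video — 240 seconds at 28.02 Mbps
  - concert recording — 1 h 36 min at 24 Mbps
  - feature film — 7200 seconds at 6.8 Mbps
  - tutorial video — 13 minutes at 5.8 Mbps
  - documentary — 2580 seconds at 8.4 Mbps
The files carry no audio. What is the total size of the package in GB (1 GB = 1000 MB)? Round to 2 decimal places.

wedding highlight reel: 36.000 Mbps × 360 s = 12960.0 Mb
music video: 28.020 Mbps × 240 s = 6724.8 Mb
concert recording: 24.000 Mbps × 5760 s = 138240.0 Mb
feature film: 6.800 Mbps × 7200 s = 48960.0 Mb
tutorial video: 5.800 Mbps × 780 s = 4524.0 Mb
documentary: 8.400 Mbps × 2580 s = 21672.0 Mb
Total: 233080.8 Mb = 29135.1 MB.
= 29.14 GB.

29.14 GB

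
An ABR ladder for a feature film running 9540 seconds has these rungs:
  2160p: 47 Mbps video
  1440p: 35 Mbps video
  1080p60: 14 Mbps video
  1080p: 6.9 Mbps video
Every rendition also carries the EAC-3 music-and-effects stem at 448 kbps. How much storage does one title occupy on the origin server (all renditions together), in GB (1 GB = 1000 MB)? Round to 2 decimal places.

Audio: 448 kbps = 0.448 Mbps.
Sum of rendition bitrates: (47+0.448) + (35+0.448) + (14+0.448) + (6.9+0.448) = 104.692 Mbps.
× 9540 s = 998,762 Mb = 124,845 MB = 124.8 GB.

124.85 GB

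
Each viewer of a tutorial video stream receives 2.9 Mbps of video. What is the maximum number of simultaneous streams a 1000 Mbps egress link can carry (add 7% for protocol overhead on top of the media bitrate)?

322

On the wire with 7% overhead: 3.103 Mbps.
1000 Mbps = 1,000 Mbps; 1,000 / 3.103 = 322.27 → 322 viewers.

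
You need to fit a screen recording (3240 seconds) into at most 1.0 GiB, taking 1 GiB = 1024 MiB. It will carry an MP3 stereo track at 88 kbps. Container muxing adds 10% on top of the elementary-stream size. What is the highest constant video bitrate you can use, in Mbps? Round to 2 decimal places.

Budget: 1.0 GiB = 8589.9 Mb.
Stream payload after overhead: 8589.9 / 1.10 = 7809.0 Mb.
Total bitrate budget: 7809.0 Mb / 3240 s = 2.410 Mbps.
Audio: 88 kbps = 0.088 Mbps.
Video: 2.410 − 0.088 = 2.322 Mbps.

2.32 Mbps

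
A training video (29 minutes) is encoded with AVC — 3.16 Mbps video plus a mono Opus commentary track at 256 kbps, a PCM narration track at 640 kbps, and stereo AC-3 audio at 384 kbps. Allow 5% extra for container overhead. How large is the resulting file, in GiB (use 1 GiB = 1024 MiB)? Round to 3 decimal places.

0.944 GiB

29 min = 1740 s
Audio total: 256 + 640 + 384 = 1280 kbps = 1.280 Mbps.
Total bitrate: 3.16 + 1.280 = 4.440 Mbps.
Stream data: 4.440 Mbps × 1740 s = 7725.6 Mb.
With 5% container overhead: ×1.05.
8,112 Mb = 1,013,985,000 bytes ÷ 1,073,741,824 = 0.9443 GiB.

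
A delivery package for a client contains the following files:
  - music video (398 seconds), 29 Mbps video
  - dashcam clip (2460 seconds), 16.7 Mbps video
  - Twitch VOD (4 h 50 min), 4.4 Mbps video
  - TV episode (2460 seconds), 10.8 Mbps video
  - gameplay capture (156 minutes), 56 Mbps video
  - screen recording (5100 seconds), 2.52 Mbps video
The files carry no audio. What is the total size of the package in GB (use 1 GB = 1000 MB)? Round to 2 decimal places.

86.60 GB

music video: 29.000 Mbps × 398 s = 11542.0 Mb
dashcam clip: 16.700 Mbps × 2460 s = 41082.0 Mb
Twitch VOD: 4.400 Mbps × 17400 s = 76560.0 Mb
TV episode: 10.800 Mbps × 2460 s = 26568.0 Mb
gameplay capture: 56.000 Mbps × 9360 s = 524160.0 Mb
screen recording: 2.520 Mbps × 5100 s = 12852.0 Mb
Total: 692764.0 Mb = 86595.5 MB.
= 86.60 GB.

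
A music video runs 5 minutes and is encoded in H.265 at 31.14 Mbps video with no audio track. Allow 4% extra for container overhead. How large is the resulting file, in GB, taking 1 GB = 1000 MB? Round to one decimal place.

1.2 GB

5 min = 300 s
Total bitrate: 31.14 Mbps.
Stream data: 31.140 Mbps × 300 s = 9342.0 Mb.
With 4% container overhead: ×1.04.
9,716 Mb ÷ 8 = 1,214 MB → 1.214 GB.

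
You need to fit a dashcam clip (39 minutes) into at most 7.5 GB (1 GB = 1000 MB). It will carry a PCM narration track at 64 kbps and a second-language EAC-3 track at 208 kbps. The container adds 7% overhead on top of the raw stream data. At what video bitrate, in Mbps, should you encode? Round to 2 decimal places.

Budget: 7.5 GB = 60000.0 Mb.
Stream payload after overhead: 60000.0 / 1.07 = 56074.8 Mb.
39 min = 2340 s
Total bitrate budget: 56074.8 Mb / 2340 s = 23.964 Mbps.
Audio total: 64 + 208 = 272 kbps = 0.272 Mbps.
Video: 23.964 − 0.272 = 23.692 Mbps.

23.69 Mbps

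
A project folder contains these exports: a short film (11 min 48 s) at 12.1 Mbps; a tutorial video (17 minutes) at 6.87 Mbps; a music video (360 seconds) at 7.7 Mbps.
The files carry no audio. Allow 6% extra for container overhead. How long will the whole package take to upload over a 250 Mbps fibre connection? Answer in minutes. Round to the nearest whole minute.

short film: 12.100 Mbps × 708 s × 1.06 = 9080.8 Mb
tutorial video: 6.870 Mbps × 1020 s × 1.06 = 7427.8 Mb
music video: 7.700 Mbps × 360 s × 1.06 = 2938.3 Mb
Total: 19447.0 Mb = 2430.9 MB.
At 250 Mbps: 19447.0 / 250 = 78 s ≈ 1.3 minutes.

1 minutes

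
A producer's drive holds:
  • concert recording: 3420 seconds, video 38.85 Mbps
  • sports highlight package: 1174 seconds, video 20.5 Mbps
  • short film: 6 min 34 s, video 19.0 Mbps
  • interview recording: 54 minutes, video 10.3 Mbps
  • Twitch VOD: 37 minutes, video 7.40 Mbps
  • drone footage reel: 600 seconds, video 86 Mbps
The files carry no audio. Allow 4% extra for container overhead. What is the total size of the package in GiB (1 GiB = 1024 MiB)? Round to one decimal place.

32.2 GiB

concert recording: 38.850 Mbps × 3420 s × 1.04 = 138181.7 Mb
sports highlight package: 20.500 Mbps × 1174 s × 1.04 = 25029.7 Mb
short film: 19.000 Mbps × 394 s × 1.04 = 7785.4 Mb
interview recording: 10.300 Mbps × 3240 s × 1.04 = 34706.9 Mb
Twitch VOD: 7.400 Mbps × 2220 s × 1.04 = 17085.1 Mb
drone footage reel: 86.000 Mbps × 600 s × 1.04 = 53664.0 Mb
Total: 276452.8 Mb = 34556.6 MB.
= 32.18 GiB.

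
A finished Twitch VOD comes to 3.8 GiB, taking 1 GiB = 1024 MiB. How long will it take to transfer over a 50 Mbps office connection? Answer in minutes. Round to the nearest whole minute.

11 minutes

File: 3.8 GiB = 32641.8 Mb.
At 50 Mbps: 32641.8 / 50 = 652.8 s ≈ 10.9 minutes.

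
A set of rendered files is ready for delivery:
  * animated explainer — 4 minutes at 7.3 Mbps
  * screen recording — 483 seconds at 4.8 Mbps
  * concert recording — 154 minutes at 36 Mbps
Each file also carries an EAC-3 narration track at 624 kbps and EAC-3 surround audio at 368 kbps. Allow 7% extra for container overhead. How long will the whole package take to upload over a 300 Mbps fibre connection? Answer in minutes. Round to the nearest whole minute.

Audio total: 624 + 368 = 992 kbps = 0.992 Mbps.
animated explainer: 8.292 Mbps × 240 s × 1.07 = 2129.4 Mb
screen recording: 5.792 Mbps × 483 s × 1.07 = 2993.4 Mb
concert recording: 36.992 Mbps × 9240 s × 1.07 = 365732.5 Mb
Total: 370855.3 Mb = 46356.9 MB.
At 300 Mbps: 370855.3 / 300 = 1236 s ≈ 20.6 minutes.

21 minutes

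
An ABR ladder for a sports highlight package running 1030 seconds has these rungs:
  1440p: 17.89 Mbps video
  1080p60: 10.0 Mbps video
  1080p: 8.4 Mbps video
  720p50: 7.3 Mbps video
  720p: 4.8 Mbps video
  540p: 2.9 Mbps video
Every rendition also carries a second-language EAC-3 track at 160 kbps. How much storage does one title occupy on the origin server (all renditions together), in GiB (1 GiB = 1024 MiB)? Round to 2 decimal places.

6.27 GiB

Audio: 160 kbps = 0.160 Mbps.
Sum of rendition bitrates: (17.89+0.160) + (10.0+0.160) + (8.4+0.160) + (7.3+0.160) + (4.8+0.160) + (2.9+0.160) = 52.250 Mbps.
× 1030 s = 53,818 Mb = 6,727 MB = 6.265 GiB.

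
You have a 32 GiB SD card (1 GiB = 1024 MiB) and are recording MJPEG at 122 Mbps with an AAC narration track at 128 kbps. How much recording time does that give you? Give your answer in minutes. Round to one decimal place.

37.5 minutes

Audio: 128 kbps = 0.128 Mbps.
Total bitrate: 122 + 0.128 = 122.128 Mbps.
Capacity: 32 GiB = 274,878 Mb.
Recording time: 274,878 / 122.128 = 2,251 s ≈ 37.5 minutes.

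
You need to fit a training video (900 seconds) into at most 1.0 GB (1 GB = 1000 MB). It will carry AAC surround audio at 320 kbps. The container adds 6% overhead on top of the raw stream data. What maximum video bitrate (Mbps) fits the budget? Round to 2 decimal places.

Budget: 1.0 GB = 8000.0 Mb.
Stream payload after overhead: 8000.0 / 1.06 = 7547.2 Mb.
Total bitrate budget: 7547.2 Mb / 900 s = 8.386 Mbps.
Audio: 320 kbps = 0.320 Mbps.
Video: 8.386 − 0.320 = 8.066 Mbps.

8.07 Mbps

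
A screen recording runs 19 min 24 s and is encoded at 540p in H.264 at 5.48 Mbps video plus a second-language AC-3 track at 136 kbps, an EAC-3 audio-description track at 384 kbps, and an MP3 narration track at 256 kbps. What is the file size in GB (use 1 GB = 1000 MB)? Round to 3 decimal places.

0.910 GB

19 min 24 s = 1164 s
Audio total: 136 + 384 + 256 = 776 kbps = 0.776 Mbps.
Total bitrate: 5.48 + 0.776 = 6.256 Mbps.
Stream data: 6.256 Mbps × 1164 s = 7282.0 Mb.
7,282 Mb ÷ 8 = 910.2 MB → 0.9102 GB.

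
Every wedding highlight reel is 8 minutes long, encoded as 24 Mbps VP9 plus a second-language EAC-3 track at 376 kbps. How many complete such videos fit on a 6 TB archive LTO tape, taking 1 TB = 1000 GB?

8 min = 480 s
Audio: 376 kbps = 0.376 Mbps.
Total bitrate: 24.376 Mbps.
Per item: 24.376 Mbps × 480 s = 11,700 Mb = 1,463 MB.
Capacity: 6 TB = 48,000,000 Mb; 4102.40 items → 4102 complete.

4102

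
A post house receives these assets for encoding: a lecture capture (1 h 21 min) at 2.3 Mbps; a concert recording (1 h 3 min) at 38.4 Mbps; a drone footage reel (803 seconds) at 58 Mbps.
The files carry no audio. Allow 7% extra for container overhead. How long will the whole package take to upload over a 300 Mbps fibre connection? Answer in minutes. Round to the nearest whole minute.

lecture capture: 2.300 Mbps × 4860 s × 1.07 = 11960.5 Mb
concert recording: 38.400 Mbps × 3780 s × 1.07 = 155312.6 Mb
drone footage reel: 58.000 Mbps × 803 s × 1.07 = 49834.2 Mb
Total: 217107.3 Mb = 27138.4 MB.
At 300 Mbps: 217107.3 / 300 = 724 s ≈ 12.1 minutes.

12 minutes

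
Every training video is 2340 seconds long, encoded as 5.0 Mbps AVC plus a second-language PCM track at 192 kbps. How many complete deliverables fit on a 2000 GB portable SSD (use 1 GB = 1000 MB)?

1316

Audio: 192 kbps = 0.192 Mbps.
Total bitrate: 5.192 Mbps.
Per item: 5.192 Mbps × 2340 s = 12,149 Mb = 1,519 MB.
Capacity: 2000 GB = 16,000,000 Mb; 1316.95 items → 1316 complete.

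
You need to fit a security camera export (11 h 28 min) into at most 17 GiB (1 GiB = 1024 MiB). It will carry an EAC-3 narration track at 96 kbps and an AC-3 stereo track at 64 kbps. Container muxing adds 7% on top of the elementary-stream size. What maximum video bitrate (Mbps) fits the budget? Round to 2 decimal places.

3.15 Mbps

Budget: 17 GiB = 146028.9 Mb.
Stream payload after overhead: 146028.9 / 1.07 = 136475.6 Mb.
11 h 28 min = 688 min = 41280 s
Total bitrate budget: 136475.6 Mb / 41280 s = 3.306 Mbps.
Audio total: 96 + 64 = 160 kbps = 0.160 Mbps.
Video: 3.306 − 0.160 = 3.146 Mbps.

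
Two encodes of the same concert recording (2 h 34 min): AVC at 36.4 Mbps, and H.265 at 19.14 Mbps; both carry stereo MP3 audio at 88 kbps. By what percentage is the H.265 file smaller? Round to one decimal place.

47.3%

2 h 34 min = 154 min = 9240 s
Audio: 88 kbps = 0.088 Mbps.
AVC: 36.488 Mbps × 9240 s = 337149.1 Mb = 42.144 GB.
H.265: 19.228 Mbps × 9240 s = 177666.7 Mb = 22.208 GB.
Reduction: (1 − 22.208/42.144) × 100 = 47.30%.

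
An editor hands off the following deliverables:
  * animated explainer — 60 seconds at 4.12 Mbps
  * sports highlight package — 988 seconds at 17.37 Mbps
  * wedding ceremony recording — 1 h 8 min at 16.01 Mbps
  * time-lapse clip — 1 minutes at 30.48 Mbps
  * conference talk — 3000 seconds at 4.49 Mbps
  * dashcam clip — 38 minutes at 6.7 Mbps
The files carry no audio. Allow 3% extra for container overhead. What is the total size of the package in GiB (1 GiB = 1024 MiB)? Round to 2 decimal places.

13.59 GiB

animated explainer: 4.120 Mbps × 60 s × 1.03 = 254.6 Mb
sports highlight package: 17.370 Mbps × 988 s × 1.03 = 17676.4 Mb
wedding ceremony recording: 16.010 Mbps × 4080 s × 1.03 = 67280.4 Mb
time-lapse clip: 30.480 Mbps × 60 s × 1.03 = 1883.7 Mb
conference talk: 4.490 Mbps × 3000 s × 1.03 = 13874.1 Mb
dashcam clip: 6.700 Mbps × 2280 s × 1.03 = 15734.3 Mb
Total: 116703.5 Mb = 14587.9 MB.
= 13.59 GiB.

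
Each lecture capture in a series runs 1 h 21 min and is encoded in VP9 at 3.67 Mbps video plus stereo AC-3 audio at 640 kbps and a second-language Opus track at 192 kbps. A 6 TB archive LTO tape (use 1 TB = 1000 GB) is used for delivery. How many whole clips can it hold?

2193

1 h 21 min = 81 min = 4860 s
Audio total: 640 + 192 = 832 kbps = 0.832 Mbps.
Total bitrate: 4.502 Mbps.
Per item: 4.502 Mbps × 4860 s = 21,880 Mb = 2,735 MB.
Capacity: 6 TB = 48,000,000 Mb; 2193.81 items → 2193 complete.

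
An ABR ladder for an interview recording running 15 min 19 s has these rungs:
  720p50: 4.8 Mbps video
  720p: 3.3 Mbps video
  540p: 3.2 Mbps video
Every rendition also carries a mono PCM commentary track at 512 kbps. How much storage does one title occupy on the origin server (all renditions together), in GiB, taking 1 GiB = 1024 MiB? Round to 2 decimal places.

1.37 GiB

15 min 19 s = 919 s
Audio: 512 kbps = 0.512 Mbps.
Sum of rendition bitrates: (4.8+0.512) + (3.3+0.512) + (3.2+0.512) = 12.836 Mbps.
× 919 s = 11,796 Mb = 1,475 MB = 1.373 GiB.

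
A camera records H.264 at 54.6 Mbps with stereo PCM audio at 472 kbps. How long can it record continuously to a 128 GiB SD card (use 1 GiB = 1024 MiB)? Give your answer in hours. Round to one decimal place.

Audio: 472 kbps = 0.472 Mbps.
Total bitrate: 54.6 + 0.472 = 55.072 Mbps.
Capacity: 128 GiB = 1,099,512 Mb.
Recording time: 1,099,512 / 55.072 = 19,965 s ≈ 5.55 hours.

5.5 hours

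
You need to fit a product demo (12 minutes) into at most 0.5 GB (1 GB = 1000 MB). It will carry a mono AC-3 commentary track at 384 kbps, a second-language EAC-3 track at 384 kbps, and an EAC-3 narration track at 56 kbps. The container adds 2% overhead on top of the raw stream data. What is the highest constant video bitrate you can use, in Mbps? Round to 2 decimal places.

4.62 Mbps

Budget: 0.5 GB = 4000.0 Mb.
Stream payload after overhead: 4000.0 / 1.02 = 3921.6 Mb.
12 min = 720 s
Total bitrate budget: 3921.6 Mb / 720 s = 5.447 Mbps.
Audio total: 384 + 384 + 56 = 824 kbps = 0.824 Mbps.
Video: 5.447 − 0.824 = 4.623 Mbps.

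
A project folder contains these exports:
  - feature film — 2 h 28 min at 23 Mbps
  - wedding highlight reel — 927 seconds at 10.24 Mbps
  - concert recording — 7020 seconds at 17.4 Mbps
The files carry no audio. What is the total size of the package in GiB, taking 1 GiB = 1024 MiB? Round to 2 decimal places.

feature film: 23.000 Mbps × 8880 s = 204240.0 Mb
wedding highlight reel: 10.240 Mbps × 927 s = 9492.5 Mb
concert recording: 17.400 Mbps × 7020 s = 122148.0 Mb
Total: 335880.5 Mb = 41985.1 MB.
= 39.10 GiB.

39.10 GiB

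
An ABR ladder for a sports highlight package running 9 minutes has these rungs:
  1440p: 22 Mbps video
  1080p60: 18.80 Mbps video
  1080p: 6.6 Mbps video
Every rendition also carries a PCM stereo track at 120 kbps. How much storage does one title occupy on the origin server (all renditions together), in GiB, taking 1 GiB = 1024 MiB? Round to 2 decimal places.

9 min = 540 s
Audio: 120 kbps = 0.120 Mbps.
Sum of rendition bitrates: (22+0.120) + (18.80+0.120) + (6.6+0.120) = 47.760 Mbps.
× 540 s = 25,790 Mb = 3,224 MB = 3.002 GiB.

3.00 GiB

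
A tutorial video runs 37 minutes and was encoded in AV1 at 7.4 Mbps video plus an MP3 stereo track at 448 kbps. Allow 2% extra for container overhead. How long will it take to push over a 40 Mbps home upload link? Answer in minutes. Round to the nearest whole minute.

7 minutes

37 min = 2220 s
Audio: 448 kbps = 0.448 Mbps.
Total bitrate: 7.848 Mbps.
File: 7.848 Mbps × 2220 s = 17422.6 Mb.
With 2% container overhead: ×1.02. → 17771.0 Mb.
At 40 Mbps: 17771.0 / 40 = 444.3 s ≈ 7.4 minutes.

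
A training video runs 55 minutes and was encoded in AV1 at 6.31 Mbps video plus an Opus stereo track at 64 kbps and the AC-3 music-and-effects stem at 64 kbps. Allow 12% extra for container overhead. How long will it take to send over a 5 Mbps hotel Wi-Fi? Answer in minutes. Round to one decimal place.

55 min = 3300 s
Audio total: 64 + 64 = 128 kbps = 0.128 Mbps.
Total bitrate: 6.438 Mbps.
File: 6.438 Mbps × 3300 s = 21245.4 Mb.
With 12% container overhead: ×1.12. → 23794.8 Mb.
At 5 Mbps: 23794.8 / 5 = 4759.0 s ≈ 79.3 minutes.

79.3 minutes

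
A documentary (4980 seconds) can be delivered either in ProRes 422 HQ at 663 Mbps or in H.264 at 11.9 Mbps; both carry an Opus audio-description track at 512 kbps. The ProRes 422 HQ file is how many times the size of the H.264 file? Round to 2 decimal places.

Audio: 512 kbps = 0.512 Mbps.
ProRes 422 HQ: 663.512 Mbps × 4980 s = 3304289.8 Mb = 413.036 GB.
H.264: 12.412 Mbps × 4980 s = 61811.8 Mb = 7.726 GB.
Ratio: 413.036 / 7.726 = 53.457.

53.46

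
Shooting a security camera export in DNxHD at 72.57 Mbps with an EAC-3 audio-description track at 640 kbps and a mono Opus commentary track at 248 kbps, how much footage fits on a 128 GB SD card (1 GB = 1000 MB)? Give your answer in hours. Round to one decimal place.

3.9 hours

Audio total: 640 + 248 = 888 kbps = 0.888 Mbps.
Total bitrate: 72.57 + 0.888 = 73.458 Mbps.
Capacity: 128 GB = 1,024,000 Mb.
Recording time: 1,024,000 / 73.458 = 13,940 s ≈ 3.87 hours.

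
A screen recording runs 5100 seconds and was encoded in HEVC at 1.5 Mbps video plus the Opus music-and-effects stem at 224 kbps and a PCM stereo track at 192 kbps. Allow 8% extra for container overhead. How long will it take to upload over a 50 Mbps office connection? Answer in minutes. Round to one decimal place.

3.5 minutes

Audio total: 224 + 192 = 416 kbps = 0.416 Mbps.
Total bitrate: 1.916 Mbps.
File: 1.916 Mbps × 5100 s = 9771.6 Mb.
With 8% container overhead: ×1.08. → 10553.3 Mb.
At 50 Mbps: 10553.3 / 50 = 211.1 s ≈ 3.52 minutes.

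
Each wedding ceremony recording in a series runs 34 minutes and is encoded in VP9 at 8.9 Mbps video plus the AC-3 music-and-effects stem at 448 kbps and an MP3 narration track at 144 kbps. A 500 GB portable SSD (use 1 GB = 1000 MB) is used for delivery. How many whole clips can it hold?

206

34 min = 2040 s
Audio total: 448 + 144 = 592 kbps = 0.592 Mbps.
Total bitrate: 9.492 Mbps.
Per item: 9.492 Mbps × 2040 s = 19,364 Mb = 2,420 MB.
Capacity: 500 GB = 4,000,000 Mb; 206.57 items → 206 complete.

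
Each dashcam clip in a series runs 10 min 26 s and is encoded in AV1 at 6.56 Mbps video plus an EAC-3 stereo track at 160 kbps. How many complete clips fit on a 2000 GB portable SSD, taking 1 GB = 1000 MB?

3803

10 min 26 s = 626 s
Audio: 160 kbps = 0.160 Mbps.
Total bitrate: 6.720 Mbps.
Per item: 6.720 Mbps × 626 s = 4,207 Mb = 525.8 MB.
Capacity: 2000 GB = 16,000,000 Mb; 3803.44 items → 3803 complete.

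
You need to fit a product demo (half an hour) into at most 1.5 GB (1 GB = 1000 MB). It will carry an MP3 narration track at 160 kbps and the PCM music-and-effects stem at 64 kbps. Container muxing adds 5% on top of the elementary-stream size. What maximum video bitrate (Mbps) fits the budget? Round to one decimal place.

Budget: 1.5 GB = 12000.0 Mb.
Stream payload after overhead: 12000.0 / 1.05 = 11428.6 Mb.
30 min = 1800 s
Total bitrate budget: 11428.6 Mb / 1800 s = 6.349 Mbps.
Audio total: 160 + 64 = 224 kbps = 0.224 Mbps.
Video: 6.349 − 0.224 = 6.125 Mbps.

6.1 Mbps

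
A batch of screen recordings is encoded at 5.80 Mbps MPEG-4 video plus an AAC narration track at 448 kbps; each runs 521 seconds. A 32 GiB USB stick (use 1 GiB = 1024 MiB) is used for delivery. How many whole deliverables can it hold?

Audio: 448 kbps = 0.448 Mbps.
Total bitrate: 6.248 Mbps.
Per item: 6.248 Mbps × 521 s = 3,255 Mb = 406.9 MB.
Capacity: 32 GiB = 274,878 Mb; 84.44 items → 84 complete.

84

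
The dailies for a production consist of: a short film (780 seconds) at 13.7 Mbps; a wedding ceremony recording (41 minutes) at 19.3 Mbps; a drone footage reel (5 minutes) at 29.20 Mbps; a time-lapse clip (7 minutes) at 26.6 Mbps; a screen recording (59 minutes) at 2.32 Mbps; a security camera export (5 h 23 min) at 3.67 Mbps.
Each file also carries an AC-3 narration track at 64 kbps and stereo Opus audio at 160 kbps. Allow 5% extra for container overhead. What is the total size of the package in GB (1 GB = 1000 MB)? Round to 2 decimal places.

Audio total: 64 + 160 = 224 kbps = 0.224 Mbps.
short film: 13.924 Mbps × 780 s × 1.05 = 11403.8 Mb
wedding ceremony recording: 19.524 Mbps × 2460 s × 1.05 = 50430.5 Mb
drone footage reel: 29.424 Mbps × 300 s × 1.05 = 9268.6 Mb
time-lapse clip: 26.824 Mbps × 420 s × 1.05 = 11829.4 Mb
screen recording: 2.544 Mbps × 3540 s × 1.05 = 9456.0 Mb
security camera export: 3.894 Mbps × 19380 s × 1.05 = 79239.0 Mb
Total: 171627.2 Mb = 21453.4 MB.
= 21.45 GB.

21.45 GB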